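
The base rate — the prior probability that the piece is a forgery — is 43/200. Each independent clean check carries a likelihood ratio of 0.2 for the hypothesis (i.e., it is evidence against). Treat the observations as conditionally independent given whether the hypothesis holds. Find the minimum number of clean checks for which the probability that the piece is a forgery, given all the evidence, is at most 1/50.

Prior odds = 0.215/0.785 = 43/157.
Likelihood ratio per clean check = 0.2.
Target posterior odds = 0.02/0.98 = 1/49.
Need (43/157) × 0.2ⁿ ≤ 1/49, i.e. 0.2ⁿ ≤ 157/2107.
0.2¹ = 0.2 is still above 157/2107 but 0.2² = 0.04 is at or below it, so n = 2.

2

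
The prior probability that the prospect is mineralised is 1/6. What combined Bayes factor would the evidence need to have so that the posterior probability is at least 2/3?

Prior odds = (1/6)/(5/6) = 0.2.
Target odds = (2/3)/(1/3) = 2.
Required Bayes factor = 2 ÷ 0.2 = 10.

10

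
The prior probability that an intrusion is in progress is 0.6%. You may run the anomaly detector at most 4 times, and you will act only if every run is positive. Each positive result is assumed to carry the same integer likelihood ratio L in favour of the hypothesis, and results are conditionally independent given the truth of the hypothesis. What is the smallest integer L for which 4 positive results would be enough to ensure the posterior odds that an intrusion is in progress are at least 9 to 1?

Prior odds = 0.006/0.994 = 3/497.
Target odds = 9.
Need L⁴ ≥ 9 ÷ (3/497) = 1491.
6⁴ = 1296 < 1491 ≤ 2401 = 7⁴, so L = 7.

7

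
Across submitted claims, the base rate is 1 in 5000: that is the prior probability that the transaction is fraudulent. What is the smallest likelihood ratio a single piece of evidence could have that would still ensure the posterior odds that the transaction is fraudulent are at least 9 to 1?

Prior odds = 0.0002/0.9998 = 1/4999.
Target odds = 9.
Required Bayes factor = 9 ÷ (1/4999) = 44991.

44991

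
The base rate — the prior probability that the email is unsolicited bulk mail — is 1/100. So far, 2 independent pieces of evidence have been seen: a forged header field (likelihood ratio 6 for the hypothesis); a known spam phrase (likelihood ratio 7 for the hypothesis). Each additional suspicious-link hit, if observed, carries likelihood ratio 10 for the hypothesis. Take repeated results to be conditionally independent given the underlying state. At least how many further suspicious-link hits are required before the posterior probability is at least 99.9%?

Prior odds = 0.01/0.99 = 1/99.
Combined Bayes factor of the evidence already in hand = 6 × 7 = 42.
Odds after that evidence = (1/99) × 42 = 14/33.
Target odds = 0.999/0.001 = 999.
Need 10ⁿ ≥ 999 ÷ (14/33) = 32967/14.
10³ = 1000 falls short of 32967/14 but 10⁴ = 10000 reaches it, so n = 4.

4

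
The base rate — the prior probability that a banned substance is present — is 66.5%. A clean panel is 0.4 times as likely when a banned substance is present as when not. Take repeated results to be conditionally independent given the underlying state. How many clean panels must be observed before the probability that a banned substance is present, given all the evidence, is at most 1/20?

Prior odds: 0.665 ÷ 0.335 = 133/67.
Likelihood ratio per clean panel = 0.4.
Target posterior odds = 0.05/0.95 = 1/19.
Need (133/67) × 0.4ⁿ ≤ 1/19, i.e. 0.4ⁿ ≤ 67/2527.
0.4³ = 0.064 is still above 67/2527 but 0.4⁴ = 0.0256 is at or below it, so n = 4.

4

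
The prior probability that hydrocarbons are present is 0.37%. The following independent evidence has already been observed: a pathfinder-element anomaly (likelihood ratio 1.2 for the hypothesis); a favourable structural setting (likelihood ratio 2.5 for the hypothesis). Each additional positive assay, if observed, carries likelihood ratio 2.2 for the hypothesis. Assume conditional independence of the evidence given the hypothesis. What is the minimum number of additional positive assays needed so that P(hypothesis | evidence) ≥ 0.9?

Prior odds = 0.0037/0.9963 = 37/9963.
Combined Bayes factor of the evidence already in hand = 1.2 × 2.5 = 3.
Odds after that evidence = (37/9963) × 3 = 37/3321.
Target odds = 0.9/0.1 = 9.
Need 2.2ⁿ ≥ 9 ÷ (37/3321) = 29889/37.
2.2⁸ = 214358881/390625 falls short of 29889/37 but 2.2⁹ ≈1207.27 reaches it, so n = 9.

9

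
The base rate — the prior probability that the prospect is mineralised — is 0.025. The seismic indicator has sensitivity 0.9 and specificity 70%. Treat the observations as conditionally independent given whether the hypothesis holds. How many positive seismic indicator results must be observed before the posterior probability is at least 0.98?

Prior odds: 0.025 ÷ 0.975 = 1/39.
False-positive rate = 1 − 0.7 = 0.3; likelihood ratio of a positive = 0.9/0.3 = 3.
Target odds: 0.98 ÷ 0.02 = 49.
Require 3ⁿ ≥ 49 ÷ (1/39) = 1911.
3⁶ = 729 falls short of 1911 but 3⁷ = 2187 reaches it, so n = 7.

7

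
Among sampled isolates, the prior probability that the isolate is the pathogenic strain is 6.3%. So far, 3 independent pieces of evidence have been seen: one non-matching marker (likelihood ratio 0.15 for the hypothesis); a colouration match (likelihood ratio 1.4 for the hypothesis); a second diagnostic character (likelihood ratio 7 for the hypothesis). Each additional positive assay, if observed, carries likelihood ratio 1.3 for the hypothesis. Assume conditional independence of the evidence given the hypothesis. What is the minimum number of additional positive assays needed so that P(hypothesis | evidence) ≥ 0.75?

14

Prior odds = 0.063/0.937 = 63/937.
Combined Bayes factor of the evidence already in hand = 0.15 × 1.4 × 7 = 1.47.
Odds after that evidence = (63/937) × 1.47 = 9261/93700.
Target odds = 0.75/0.25 = 3.
Need 1.3ⁿ ≥ 3 ÷ (9261/93700) = 93700/3087.
1.3¹³ ≈30.2875 falls short of 93700/3087 but 1.3¹⁴ ≈39.3738 reaches it, so n = 14.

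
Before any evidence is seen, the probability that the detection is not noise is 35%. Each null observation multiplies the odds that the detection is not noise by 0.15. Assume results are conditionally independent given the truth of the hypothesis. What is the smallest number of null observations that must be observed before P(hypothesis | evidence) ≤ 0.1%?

4

Prior odds = 0.35/0.65 = 7/13.
Likelihood ratio per null observation = 0.15.
Target posterior odds = 0.001/0.999 = 1/999.
Need (7/13) × 0.15ⁿ ≤ 1/999, i.e. 0.15ⁿ ≤ 13/6993.
0.15³ = 0.003375 is still above 13/6993 but 0.15⁴ = 81/160000 is at or below it, so n = 4.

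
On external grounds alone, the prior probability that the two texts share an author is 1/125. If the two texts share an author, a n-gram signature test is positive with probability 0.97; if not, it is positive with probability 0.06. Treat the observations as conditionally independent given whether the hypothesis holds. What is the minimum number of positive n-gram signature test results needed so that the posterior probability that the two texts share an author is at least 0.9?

Prior odds: 0.008 ÷ 0.992 = 1/124.
Likelihood ratio of a positive = 0.97/0.06 = 97/6.
Target odds: 0.9 ÷ 0.1 = 9.
Need (1/124) × (97/6)ⁿ ≥ 9, i.e. (97/6)ⁿ ≥ 1116.
(97/6)² = 9409/36 falls short of 1116 but (97/6)³ = 912673/216 reaches it, so n = 3.

3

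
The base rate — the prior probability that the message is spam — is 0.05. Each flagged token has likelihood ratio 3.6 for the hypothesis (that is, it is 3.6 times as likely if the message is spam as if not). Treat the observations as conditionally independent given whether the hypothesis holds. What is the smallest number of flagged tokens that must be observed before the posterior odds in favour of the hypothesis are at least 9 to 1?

5

Prior odds: 0.05 ÷ 0.95 = 1/19.
Likelihood ratio per flagged token = 3.6.
Target odds = 9.
Require 3.6ⁿ ≥ 9 ÷ (1/19) = 171.
3.6⁴ = 167.9616 falls short of 171 but 3.6⁵ = 604.66176 reaches it, so n = 5.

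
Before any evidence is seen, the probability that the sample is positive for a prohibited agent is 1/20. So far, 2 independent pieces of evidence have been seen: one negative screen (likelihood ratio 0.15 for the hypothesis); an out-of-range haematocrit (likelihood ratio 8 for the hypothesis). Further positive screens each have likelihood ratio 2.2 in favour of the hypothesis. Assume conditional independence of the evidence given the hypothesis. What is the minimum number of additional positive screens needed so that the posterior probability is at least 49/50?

9

Prior odds = 0.05/0.95 = 1/19.
Combined Bayes factor of the evidence already in hand = 0.15 × 8 = 1.2.
Odds after that evidence = (1/19) × 1.2 = 6/95.
Target odds = 0.98/0.02 = 49.
Need 2.2ⁿ ≥ 49 ÷ (6/95) = 4655/6.
2.2⁸ = 214358881/390625 falls short of 4655/6 but 2.2⁹ ≈1207.27 reaches it, so n = 9.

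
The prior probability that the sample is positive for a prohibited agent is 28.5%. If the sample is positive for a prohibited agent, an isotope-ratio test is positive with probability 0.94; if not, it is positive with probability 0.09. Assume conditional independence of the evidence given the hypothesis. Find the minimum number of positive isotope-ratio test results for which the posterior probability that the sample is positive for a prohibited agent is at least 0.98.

Prior odds: 0.285 ÷ 0.715 = 57/143.
Likelihood ratio of a positive = 0.94/0.09 = 94/9.
Target posterior odds = 0.98/0.02 = 49.
Require (94/9)ⁿ ≥ 49 ÷ (57/143) = 7007/57.
(94/9)² = 8836/81 falls short of 7007/57 but (94/9)³ = 830584/729 reaches it, so n = 3.

3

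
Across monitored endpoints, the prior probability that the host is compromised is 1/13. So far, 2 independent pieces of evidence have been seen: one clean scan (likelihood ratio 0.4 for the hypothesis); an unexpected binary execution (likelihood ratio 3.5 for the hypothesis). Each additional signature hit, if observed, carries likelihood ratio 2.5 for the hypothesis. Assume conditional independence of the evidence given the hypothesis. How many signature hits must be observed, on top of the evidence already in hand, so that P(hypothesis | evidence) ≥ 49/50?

Prior odds = (1/13)/(12/13) = 1/12.
Combined Bayes factor of the evidence already in hand = 0.4 × 3.5 = 1.4.
Odds after that evidence = (1/12) × 1.4 = 7/60.
Target odds = 0.98/0.02 = 49.
Need 2.5ⁿ ≥ 49 ÷ (7/60) = 420.
2.5⁶ = 244.140625 falls short of 420 but 2.5⁷ = 610.3515625 reaches it, so n = 7.

7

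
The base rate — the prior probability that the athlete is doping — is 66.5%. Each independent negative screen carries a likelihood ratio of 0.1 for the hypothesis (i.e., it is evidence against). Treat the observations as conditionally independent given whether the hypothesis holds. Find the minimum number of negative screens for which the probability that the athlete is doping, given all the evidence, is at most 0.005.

3

Prior odds: 0.665 ÷ 0.335 = 133/67.
Likelihood ratio per negative screen = 0.1.
Target posterior odds = 0.005/0.995 = 1/199.
Require 0.1ⁿ ≤ 1/199 ÷ (133/67) = 67/26467.
0.1² = 0.01 is still above 67/26467 but 0.1³ = 0.001 is at or below it, so n = 3.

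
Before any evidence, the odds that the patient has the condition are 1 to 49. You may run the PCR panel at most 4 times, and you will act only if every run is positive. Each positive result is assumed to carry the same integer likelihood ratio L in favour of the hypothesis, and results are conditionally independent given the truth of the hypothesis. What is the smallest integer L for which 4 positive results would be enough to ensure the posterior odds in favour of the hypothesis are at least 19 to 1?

Prior odds = 1/49.
Target odds = 19.
Need L⁴ ≥ 19 ÷ (1/49) = 931.
5⁴ = 625 < 931 ≤ 1296 = 6⁴, so L = 6.

6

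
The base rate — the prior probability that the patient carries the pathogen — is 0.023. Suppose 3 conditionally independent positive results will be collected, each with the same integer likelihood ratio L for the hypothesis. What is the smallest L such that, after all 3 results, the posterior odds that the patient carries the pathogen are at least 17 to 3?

7

Prior odds = 0.023/0.977 = 23/977.
Target odds = 17/3.
Need L³ ≥ 17/3 ÷ (23/977) = 16609/69.
6³ = 216 < 16609/69 ≤ 343 = 7³, so L = 7.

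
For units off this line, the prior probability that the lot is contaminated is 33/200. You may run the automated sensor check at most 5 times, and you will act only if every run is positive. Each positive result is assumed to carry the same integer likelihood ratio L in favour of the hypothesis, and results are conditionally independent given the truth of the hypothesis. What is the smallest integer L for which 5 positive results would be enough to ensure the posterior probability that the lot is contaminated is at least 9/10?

Prior odds = 0.165/0.835 = 33/167.
Target odds = 0.9/0.1 = 9.
Need L⁵ ≥ 9 ÷ (33/167) = 501/11.
2⁵ = 32 < 501/11 ≤ 243 = 3⁵, so L = 3.

3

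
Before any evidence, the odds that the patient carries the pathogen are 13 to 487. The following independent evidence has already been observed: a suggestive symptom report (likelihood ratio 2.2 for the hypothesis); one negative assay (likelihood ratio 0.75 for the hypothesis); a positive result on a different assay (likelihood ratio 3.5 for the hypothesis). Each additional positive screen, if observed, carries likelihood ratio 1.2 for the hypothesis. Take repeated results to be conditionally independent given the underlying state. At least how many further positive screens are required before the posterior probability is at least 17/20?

20

Prior odds = 13/487.
Combined Bayes factor of the evidence already in hand = 2.2 × 0.75 × 3.5 = 5.775.
Odds after that evidence = (13/487) × 5.775 = 3003/19480.
Target odds = 0.85/0.15 = 17/3.
Need 1.2ⁿ ≥ 17/3 ÷ (3003/19480) = 331160/9009.
1.2¹⁹ ≈31.948 falls short of 331160/9009 but 1.2²⁰ ≈38.3376 reaches it, so n = 20.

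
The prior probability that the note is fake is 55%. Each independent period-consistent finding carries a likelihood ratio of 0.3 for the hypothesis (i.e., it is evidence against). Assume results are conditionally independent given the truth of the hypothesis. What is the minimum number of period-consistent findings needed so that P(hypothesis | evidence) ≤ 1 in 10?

Prior odds: 0.55 ÷ 0.45 = 11/9.
Likelihood ratio per period-consistent finding = 0.3.
Target odds: 0.1 ÷ 0.9 = 1/9.
Require 0.3ⁿ ≤ 1/9 ÷ (11/9) = 1/11.
0.3¹ = 0.3 is still above 1/11 but 0.3² = 0.09 is at or below it, so n = 2.

2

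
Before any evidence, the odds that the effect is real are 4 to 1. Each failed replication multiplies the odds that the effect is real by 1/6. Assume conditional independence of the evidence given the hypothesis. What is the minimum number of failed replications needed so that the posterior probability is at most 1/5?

2

Prior odds = 4.
Likelihood ratio per failed replication = 1/6.
Target odds: 0.2 ÷ 0.8 = 0.25.
Need 4 × (1/6)ⁿ ≤ 0.25, i.e. (1/6)ⁿ ≤ 0.0625.
(1/6)¹ = 1/6 is still above 0.0625 but (1/6)² = 1/36 is at or below it, so n = 2.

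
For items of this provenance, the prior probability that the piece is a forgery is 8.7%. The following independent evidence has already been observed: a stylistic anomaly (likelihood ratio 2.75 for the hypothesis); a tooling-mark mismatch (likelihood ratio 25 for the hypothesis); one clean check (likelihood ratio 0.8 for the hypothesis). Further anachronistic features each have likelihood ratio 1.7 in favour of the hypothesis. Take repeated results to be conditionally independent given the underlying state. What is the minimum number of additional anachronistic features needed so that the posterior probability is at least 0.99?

6

Prior odds = 0.087/0.913 = 87/913.
Combined Bayes factor of the evidence already in hand = 2.75 × 25 × 0.8 = 55.
Odds after that evidence = (87/913) × 55 = 435/83.
Target odds = 0.99/0.01 = 99.
Need 1.7ⁿ ≥ 99 ÷ (435/83) = 2739/145.
1.7⁵ = 1419857/100000 falls short of 2739/145 but 1.7⁶ = 24137569/1000000 reaches it, so n = 6.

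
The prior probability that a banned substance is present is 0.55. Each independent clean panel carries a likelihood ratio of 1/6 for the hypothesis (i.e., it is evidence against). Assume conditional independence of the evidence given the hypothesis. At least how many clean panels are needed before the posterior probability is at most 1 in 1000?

Prior odds = 0.55/0.45 = 11/9.
Likelihood ratio per clean panel = 1/6.
Target posterior odds = 0.001/0.999 = 1/999.
Need (11/9) × (1/6)ⁿ ≤ 1/999, i.e. (1/6)ⁿ ≤ 1/1221.
(1/6)³ = 1/216 is still above 1/1221 but (1/6)⁴ = 1/1296 is at or below it, so n = 4.

4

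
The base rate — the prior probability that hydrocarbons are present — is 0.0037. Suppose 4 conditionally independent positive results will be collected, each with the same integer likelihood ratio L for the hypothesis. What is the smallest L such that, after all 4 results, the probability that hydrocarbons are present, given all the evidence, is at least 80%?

6

Prior odds = 0.0037/0.9963 = 37/9963.
Target odds = 0.8/0.2 = 4.
Need L⁴ ≥ 4 ÷ (37/9963) = 39852/37.
5⁴ = 625 < 39852/37 ≤ 1296 = 6⁴, so L = 6.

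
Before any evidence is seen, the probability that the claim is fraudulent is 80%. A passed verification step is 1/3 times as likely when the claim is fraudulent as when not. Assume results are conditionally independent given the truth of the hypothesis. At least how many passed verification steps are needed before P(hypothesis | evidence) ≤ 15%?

3

Prior odds: 0.8 ÷ 0.2 = 4.
Likelihood ratio per passed verification step = 1/3.
Target odds: 0.15 ÷ 0.85 = 3/17.
Require (1/3)ⁿ ≤ 3/17 ÷ 4 = 3/68.
(1/3)² = 1/9 is still above 3/68 but (1/3)³ = 1/27 is at or below it, so n = 3.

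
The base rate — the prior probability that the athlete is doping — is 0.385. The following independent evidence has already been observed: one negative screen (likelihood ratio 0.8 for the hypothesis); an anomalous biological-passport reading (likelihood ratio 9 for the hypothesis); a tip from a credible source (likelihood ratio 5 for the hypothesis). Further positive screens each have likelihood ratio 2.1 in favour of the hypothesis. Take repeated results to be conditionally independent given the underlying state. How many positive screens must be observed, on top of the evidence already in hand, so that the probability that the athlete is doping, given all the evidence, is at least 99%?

2

Prior odds = 0.385/0.615 = 77/123.
Combined Bayes factor of the evidence already in hand = 0.8 × 9 × 5 = 36.
Odds after that evidence = (77/123) × 36 = 924/41.
Target odds = 0.99/0.01 = 99.
Need 2.1ⁿ ≥ 99 ÷ (924/41) = 123/28.
2.1¹ = 2.1 falls short of 123/28 but 2.1² = 4.41 reaches it, so n = 2.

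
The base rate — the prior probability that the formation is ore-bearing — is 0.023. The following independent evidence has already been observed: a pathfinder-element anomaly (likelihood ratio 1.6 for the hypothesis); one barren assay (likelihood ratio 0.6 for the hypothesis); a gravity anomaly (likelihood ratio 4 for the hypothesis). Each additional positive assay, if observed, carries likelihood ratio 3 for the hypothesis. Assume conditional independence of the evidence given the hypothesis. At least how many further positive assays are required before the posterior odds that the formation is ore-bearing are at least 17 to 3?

4

Prior odds = 0.023/0.977 = 23/977.
Combined Bayes factor of the evidence already in hand = 1.6 × 0.6 × 4 = 3.84.
Odds after that evidence = (23/977) × 3.84 = 2208/24425.
Target odds = 17/3.
Need 3ⁿ ≥ 17/3 ÷ (2208/24425) = 415225/6624.
3³ = 27 falls short of 415225/6624 but 3⁴ = 81 reaches it, so n = 4.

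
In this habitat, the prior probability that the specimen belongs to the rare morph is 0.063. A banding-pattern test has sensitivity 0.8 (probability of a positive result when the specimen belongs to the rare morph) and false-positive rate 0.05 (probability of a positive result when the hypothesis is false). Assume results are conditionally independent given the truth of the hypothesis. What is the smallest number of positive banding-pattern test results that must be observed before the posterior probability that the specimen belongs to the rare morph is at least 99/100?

Prior odds: 0.063 ÷ 0.937 = 63/937.
Likelihood ratio of a positive result = 0.8/0.05 = 16.
Target posterior odds = 0.99/0.01 = 99.
Need (63/937) × 16ⁿ ≥ 99, i.e. 16ⁿ ≥ 10307/7.
16² = 256 falls short of 10307/7 but 16³ = 4096 reaches it, so n = 3.

3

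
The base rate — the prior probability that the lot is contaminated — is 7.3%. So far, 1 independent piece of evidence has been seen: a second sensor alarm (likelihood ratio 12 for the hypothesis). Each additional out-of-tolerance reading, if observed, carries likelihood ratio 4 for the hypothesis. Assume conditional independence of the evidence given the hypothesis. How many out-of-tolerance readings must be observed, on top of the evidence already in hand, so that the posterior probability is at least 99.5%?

4

Prior odds = 0.073/0.927 = 73/927.
Bayes factor of the evidence already in hand = 12.
Odds after that evidence = (73/927) × 12 = 292/309.
Target odds = 0.995/0.005 = 199.
Need 4ⁿ ≥ 199 ÷ (292/309) = 61491/292.
4³ = 64 falls short of 61491/292 but 4⁴ = 256 reaches it, so n = 4.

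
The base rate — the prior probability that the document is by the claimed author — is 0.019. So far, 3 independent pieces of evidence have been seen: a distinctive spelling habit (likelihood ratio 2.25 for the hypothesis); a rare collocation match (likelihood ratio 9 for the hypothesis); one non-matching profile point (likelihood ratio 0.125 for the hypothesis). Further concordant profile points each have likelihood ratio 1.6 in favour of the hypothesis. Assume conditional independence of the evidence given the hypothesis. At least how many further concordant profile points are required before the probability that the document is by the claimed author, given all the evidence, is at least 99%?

17

Prior odds = 0.019/0.981 = 19/981.
Combined Bayes factor of the evidence already in hand = 2.25 × 9 × 0.125 = 2.53125.
Odds after that evidence = (19/981) × 2.53125 = 171/3488.
Target odds = 0.99/0.01 = 99.
Need 1.6ⁿ ≥ 99 ÷ (171/3488) = 38368/19.
1.6¹⁶ ≈1844.67 falls short of 38368/19 but 1.6¹⁷ ≈2951.48 reaches it, so n = 17.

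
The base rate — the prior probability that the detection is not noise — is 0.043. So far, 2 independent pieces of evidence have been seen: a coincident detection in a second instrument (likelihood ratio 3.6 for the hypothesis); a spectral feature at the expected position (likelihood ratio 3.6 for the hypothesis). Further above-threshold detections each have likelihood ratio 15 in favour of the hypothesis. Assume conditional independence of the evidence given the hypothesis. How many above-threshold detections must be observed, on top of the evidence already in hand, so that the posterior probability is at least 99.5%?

3

Prior odds = 0.043/0.957 = 43/957.
Combined Bayes factor of the evidence already in hand = 3.6 × 3.6 = 12.96.
Odds after that evidence = (43/957) × 12.96 = 4644/7975.
Target odds = 0.995/0.005 = 199.
Need 15ⁿ ≥ 199 ÷ (4644/7975) = 1587025/4644.
15² = 225 falls short of 1587025/4644 but 15³ = 3375 reaches it, so n = 3.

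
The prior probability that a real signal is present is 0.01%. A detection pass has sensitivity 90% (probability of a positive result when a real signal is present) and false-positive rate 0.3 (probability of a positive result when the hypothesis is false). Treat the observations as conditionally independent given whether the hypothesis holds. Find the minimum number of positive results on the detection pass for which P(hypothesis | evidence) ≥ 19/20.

Prior odds: 0.0001 ÷ 0.9999 = 1/9999.
Likelihood ratio of a positive result = 0.9/0.3 = 3.
Target odds: 0.95 ÷ 0.05 = 19.
Require 3ⁿ ≥ 19 ÷ (1/9999) = 189981.
3¹¹ = 177147 falls short of 189981 but 3¹² = 531441 reaches it, so n = 12.

12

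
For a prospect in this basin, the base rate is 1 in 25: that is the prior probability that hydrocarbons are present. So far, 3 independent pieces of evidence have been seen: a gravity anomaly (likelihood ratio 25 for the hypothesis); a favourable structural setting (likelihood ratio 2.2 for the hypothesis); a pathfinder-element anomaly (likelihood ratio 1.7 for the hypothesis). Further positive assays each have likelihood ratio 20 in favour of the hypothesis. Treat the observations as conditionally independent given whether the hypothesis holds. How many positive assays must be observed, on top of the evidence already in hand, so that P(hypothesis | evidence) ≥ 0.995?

Prior odds = 0.04/0.96 = 1/24.
Combined Bayes factor of the evidence already in hand = 25 × 2.2 × 1.7 = 93.5.
Odds after that evidence = (1/24) × 93.5 = 187/48.
Target odds = 0.995/0.005 = 199.
Need 20ⁿ ≥ 199 ÷ (187/48) = 9552/187.
20¹ = 20 falls short of 9552/187 but 20² = 400 reaches it, so n = 2.

2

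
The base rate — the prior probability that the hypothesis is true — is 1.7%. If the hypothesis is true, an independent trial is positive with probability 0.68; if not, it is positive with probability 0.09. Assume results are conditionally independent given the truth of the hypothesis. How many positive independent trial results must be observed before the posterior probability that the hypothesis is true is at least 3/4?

3

Prior odds = 0.017/0.983 = 17/983.
Likelihood ratio of a positive = 0.68/0.09 = 68/9.
Target odds: 0.75 ÷ 0.25 = 3.
Need (17/983) × (68/9)ⁿ ≥ 3, i.e. (68/9)ⁿ ≥ 2949/17.
(68/9)² = 4624/81 falls short of 2949/17 but (68/9)³ = 314432/729 reaches it, so n = 3.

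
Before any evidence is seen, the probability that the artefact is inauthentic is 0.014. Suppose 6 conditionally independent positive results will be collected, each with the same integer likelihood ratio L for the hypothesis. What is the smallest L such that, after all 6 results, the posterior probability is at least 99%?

5

Prior odds = 0.014/0.986 = 7/493.
Target odds = 0.99/0.01 = 99.
Need L⁶ ≥ 99 ÷ (7/493) = 48807/7.
4⁶ = 4096 < 48807/7 ≤ 15625 = 5⁶, so L = 5.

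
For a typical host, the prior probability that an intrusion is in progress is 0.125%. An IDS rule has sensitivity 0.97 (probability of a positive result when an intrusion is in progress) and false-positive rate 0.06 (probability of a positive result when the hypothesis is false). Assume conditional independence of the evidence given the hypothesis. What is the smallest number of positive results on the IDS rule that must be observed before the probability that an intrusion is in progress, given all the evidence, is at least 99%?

Prior odds = 0.00125/0.99875 = 1/799.
Likelihood ratio of a positive result = 0.97/0.06 = 97/6.
Target odds: 0.99 ÷ 0.01 = 99.
Need (1/799) × (97/6)ⁿ ≥ 99, i.e. (97/6)ⁿ ≥ 79101.
(97/6)⁴ = 88529281/1296 falls short of 79101 but (97/6)⁵ ≈1.10434e+06 reaches it, so n = 5.

5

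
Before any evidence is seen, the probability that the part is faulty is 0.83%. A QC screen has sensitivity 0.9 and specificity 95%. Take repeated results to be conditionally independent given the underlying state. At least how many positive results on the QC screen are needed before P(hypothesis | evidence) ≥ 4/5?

Prior odds = 0.0083/0.9917 = 83/9917.
False-positive rate = 1 − 0.95 = 0.05; likelihood ratio of a positive = 0.9/0.05 = 18.
Target odds: 0.8 ÷ 0.2 = 4.
Require 18ⁿ ≥ 4 ÷ (83/9917) = 39668/83.
18² = 324 falls short of 39668/83 but 18³ = 5832 reaches it, so n = 3.

3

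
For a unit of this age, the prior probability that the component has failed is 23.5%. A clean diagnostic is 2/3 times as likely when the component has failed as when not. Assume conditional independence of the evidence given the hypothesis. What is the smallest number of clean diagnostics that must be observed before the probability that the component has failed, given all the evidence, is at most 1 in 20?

Prior odds = 0.235/0.765 = 47/153.
Likelihood ratio per clean diagnostic = 2/3.
Target posterior odds = 0.05/0.95 = 1/19.
Require (2/3)ⁿ ≤ 1/19 ÷ (47/153) = 153/893.
(2/3)⁴ = 16/81 is still above 153/893 but (2/3)⁵ = 32/243 is at or below it, so n = 5.

5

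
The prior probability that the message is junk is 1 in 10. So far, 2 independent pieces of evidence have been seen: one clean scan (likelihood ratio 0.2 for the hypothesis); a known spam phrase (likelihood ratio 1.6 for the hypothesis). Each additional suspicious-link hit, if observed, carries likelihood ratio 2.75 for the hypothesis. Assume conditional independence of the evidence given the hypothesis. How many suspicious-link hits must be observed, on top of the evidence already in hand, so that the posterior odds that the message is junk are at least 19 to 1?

Prior odds = 0.1/0.9 = 1/9.
Combined Bayes factor of the evidence already in hand = 0.2 × 1.6 = 0.32.
Odds after that evidence = (1/9) × 0.32 = 8/225.
Target odds = 19.
Need 2.75ⁿ ≥ 19 ÷ (8/225) = 534.375.
2.75⁶ = 1771561/4096 falls short of 534.375 but 2.75⁷ = 19487171/16384 reaches it, so n = 7.

7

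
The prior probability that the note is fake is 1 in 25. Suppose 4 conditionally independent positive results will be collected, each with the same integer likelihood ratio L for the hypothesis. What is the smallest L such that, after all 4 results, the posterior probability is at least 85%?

4

Prior odds = 0.04/0.96 = 1/24.
Target odds = 0.85/0.15 = 17/3.
Need L⁴ ≥ 17/3 ÷ (1/24) = 136.
3⁴ = 81 < 136 ≤ 256 = 4⁴, so L = 4.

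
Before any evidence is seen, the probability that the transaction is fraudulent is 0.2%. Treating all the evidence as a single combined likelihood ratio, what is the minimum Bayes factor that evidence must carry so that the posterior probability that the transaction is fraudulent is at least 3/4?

Prior odds = 0.002/0.998 = 1/499.
Target odds = 0.75/0.25 = 3.
Required Bayes factor = 3 ÷ (1/499) = 1497.

1497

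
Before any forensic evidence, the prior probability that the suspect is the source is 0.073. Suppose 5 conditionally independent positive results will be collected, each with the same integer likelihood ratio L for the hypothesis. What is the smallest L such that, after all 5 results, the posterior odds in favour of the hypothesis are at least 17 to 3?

3

Prior odds = 0.073/0.927 = 73/927.
Target odds = 17/3.
Need L⁵ ≥ 17/3 ÷ (73/927) = 5253/73.
2⁵ = 32 < 5253/73 ≤ 243 = 3⁵, so L = 3.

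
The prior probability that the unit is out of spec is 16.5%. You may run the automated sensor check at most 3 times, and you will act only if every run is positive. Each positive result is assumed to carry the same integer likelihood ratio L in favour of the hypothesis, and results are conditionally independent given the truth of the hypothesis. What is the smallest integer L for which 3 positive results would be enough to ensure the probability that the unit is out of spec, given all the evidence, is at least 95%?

5

Prior odds = 0.165/0.835 = 33/167.
Target odds = 0.95/0.05 = 19.
Need L³ ≥ 19 ÷ (33/167) = 3173/33.
4³ = 64 < 3173/33 ≤ 125 = 5³, so L = 5.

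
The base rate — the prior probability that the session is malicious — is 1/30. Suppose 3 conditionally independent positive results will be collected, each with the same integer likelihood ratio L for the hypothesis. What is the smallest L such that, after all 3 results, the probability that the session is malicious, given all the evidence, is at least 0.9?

7

Prior odds = (1/30)/(29/30) = 1/29.
Target odds = 0.9/0.1 = 9.
Need L³ ≥ 9 ÷ (1/29) = 261.
6³ = 216 < 261 ≤ 343 = 7³, so L = 7.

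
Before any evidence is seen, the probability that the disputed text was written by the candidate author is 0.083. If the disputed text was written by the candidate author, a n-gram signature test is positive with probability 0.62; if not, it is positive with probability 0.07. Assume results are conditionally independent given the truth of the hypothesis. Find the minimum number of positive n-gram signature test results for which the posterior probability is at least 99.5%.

4

Prior odds: 0.083 ÷ 0.917 = 83/917.
Likelihood ratio of a positive = 0.62/0.07 = 62/7.
Target odds: 0.995 ÷ 0.005 = 199.
Need (83/917) × (62/7)ⁿ ≥ 199, i.e. (62/7)ⁿ ≥ 182483/83.
(62/7)³ = 238328/343 falls short of 182483/83 but (62/7)⁴ = 14776336/2401 reaches it, so n = 4.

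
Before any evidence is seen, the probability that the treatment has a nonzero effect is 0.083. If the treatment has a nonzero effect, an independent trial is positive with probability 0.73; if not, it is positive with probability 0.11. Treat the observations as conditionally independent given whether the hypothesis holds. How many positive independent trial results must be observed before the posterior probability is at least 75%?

Prior odds: 0.083 ÷ 0.917 = 83/917.
Likelihood ratio of a positive = 0.73/0.11 = 73/11.
Target odds: 0.75 ÷ 0.25 = 3.
Need (83/917) × (73/11)ⁿ ≥ 3, i.e. (73/11)ⁿ ≥ 2751/83.
(73/11)¹ = 73/11 falls short of 2751/83 but (73/11)² = 5329/121 reaches it, so n = 2.

2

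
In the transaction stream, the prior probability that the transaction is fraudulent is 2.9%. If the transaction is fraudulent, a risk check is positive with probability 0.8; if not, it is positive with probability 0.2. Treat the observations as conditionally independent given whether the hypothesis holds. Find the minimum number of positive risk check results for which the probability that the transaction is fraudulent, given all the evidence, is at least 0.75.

Prior odds = 0.029/0.971 = 29/971.
Likelihood ratio of a positive = 0.8/0.2 = 4.
Target posterior odds = 0.75/0.25 = 3.
Require 4ⁿ ≥ 3 ÷ (29/971) = 2913/29.
4³ = 64 falls short of 2913/29 but 4⁴ = 256 reaches it, so n = 4.

4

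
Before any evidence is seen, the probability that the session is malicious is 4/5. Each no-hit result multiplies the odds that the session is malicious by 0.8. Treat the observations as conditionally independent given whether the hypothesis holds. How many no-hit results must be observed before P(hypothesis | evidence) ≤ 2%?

Prior odds: 0.8 ÷ 0.2 = 4.
Likelihood ratio per no-hit result = 0.8.
Target posterior odds = 0.02/0.98 = 1/49.
Need 4 × 0.8ⁿ ≤ 1/49, i.e. 0.8ⁿ ≤ 1/196.
0.8²³ ≈0.00590296 is still above 1/196 but 0.8²⁴ ≈0.00472237 is at or below it, so n = 24.

24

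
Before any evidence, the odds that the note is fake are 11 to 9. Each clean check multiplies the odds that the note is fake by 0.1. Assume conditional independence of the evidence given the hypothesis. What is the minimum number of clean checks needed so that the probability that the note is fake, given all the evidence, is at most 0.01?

Prior odds = 11/9.
Likelihood ratio per clean check = 0.1.
Target odds: 0.01 ÷ 0.99 = 1/99.
Require 0.1ⁿ ≤ 1/99 ÷ (11/9) = 1/121.
0.1² = 0.01 is still above 1/121 but 0.1³ = 0.001 is at or below it, so n = 3.

3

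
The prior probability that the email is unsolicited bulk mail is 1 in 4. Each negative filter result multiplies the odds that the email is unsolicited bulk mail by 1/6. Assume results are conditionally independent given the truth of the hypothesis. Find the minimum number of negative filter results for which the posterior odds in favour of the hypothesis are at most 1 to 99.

Prior odds = 0.25/0.75 = 1/3.
Likelihood ratio per negative filter result = 1/6.
Target odds = 1/99.
Require (1/6)ⁿ ≤ 1/99 ÷ (1/3) = 1/33.
(1/6)¹ = 1/6 is still above 1/33 but (1/6)² = 1/36 is at or below it, so n = 2.

2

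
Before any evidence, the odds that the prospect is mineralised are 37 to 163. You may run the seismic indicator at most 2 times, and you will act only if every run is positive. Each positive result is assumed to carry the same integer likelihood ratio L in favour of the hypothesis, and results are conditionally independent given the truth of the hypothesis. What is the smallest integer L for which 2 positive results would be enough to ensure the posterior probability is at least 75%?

Prior odds = 37/163.
Target odds = 0.75/0.25 = 3.
Need L² ≥ 3 ÷ (37/163) = 489/37.
3² = 9 < 489/37 ≤ 16 = 4², so L = 4.

4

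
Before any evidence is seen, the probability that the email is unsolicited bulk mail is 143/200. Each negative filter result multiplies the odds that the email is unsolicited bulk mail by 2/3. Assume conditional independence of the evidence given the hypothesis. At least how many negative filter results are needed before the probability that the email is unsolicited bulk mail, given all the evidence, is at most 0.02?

12

Prior odds = 0.715/0.285 = 143/57.
Likelihood ratio per negative filter result = 2/3.
Target posterior odds = 0.02/0.98 = 1/49.
Need (143/57) × (2/3)ⁿ ≤ 1/49, i.e. (2/3)ⁿ ≤ 57/7007.
(2/3)¹¹ = 2048/177147 is still above 57/7007 but (2/3)¹² = 4096/531441 is at or below it, so n = 12.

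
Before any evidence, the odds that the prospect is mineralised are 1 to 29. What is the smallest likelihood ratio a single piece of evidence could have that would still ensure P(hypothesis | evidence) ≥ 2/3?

58

Prior odds = 1/29.
Target odds = (2/3)/(1/3) = 2.
Required Bayes factor = 2 ÷ (1/29) = 58.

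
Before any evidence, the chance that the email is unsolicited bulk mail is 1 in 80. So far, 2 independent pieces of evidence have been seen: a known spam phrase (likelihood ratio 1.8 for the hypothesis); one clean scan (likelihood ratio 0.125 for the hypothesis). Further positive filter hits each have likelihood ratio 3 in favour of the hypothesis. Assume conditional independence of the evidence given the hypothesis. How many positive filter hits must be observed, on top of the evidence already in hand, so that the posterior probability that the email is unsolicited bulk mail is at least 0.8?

7

Prior odds = 0.0125/0.9875 = 1/79.
Combined Bayes factor of the evidence already in hand = 1.8 × 0.125 = 0.225.
Odds after that evidence = (1/79) × 0.225 = 9/3160.
Target odds = 0.8/0.2 = 4.
Need 3ⁿ ≥ 4 ÷ (9/3160) = 12640/9.
3⁶ = 729 falls short of 12640/9 but 3⁷ = 2187 reaches it, so n = 7.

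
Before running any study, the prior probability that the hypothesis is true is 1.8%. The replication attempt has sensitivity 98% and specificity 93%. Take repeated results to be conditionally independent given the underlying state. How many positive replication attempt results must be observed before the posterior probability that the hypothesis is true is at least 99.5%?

Prior odds = 0.018/0.982 = 9/491.
False-positive rate = 1 − 0.93 = 0.07; likelihood ratio of a positive = 0.98/0.07 = 14.
Target posterior odds = 0.995/0.005 = 199.
Require 14ⁿ ≥ 199 ÷ (9/491) = 97709/9.
14³ = 2744 falls short of 97709/9 but 14⁴ = 38416 reaches it, so n = 4.

4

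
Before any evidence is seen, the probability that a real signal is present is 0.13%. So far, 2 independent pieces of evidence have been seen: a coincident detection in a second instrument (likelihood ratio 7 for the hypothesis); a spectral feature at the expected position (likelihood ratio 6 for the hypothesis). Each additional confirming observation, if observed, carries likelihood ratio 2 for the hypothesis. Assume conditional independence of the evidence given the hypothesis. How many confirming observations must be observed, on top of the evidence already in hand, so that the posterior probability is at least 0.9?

8

Prior odds = 0.0013/0.9987 = 13/9987.
Combined Bayes factor of the evidence already in hand = 7 × 6 = 42.
Odds after that evidence = (13/9987) × 42 = 182/3329.
Target odds = 0.9/0.1 = 9.
Need 2ⁿ ≥ 9 ÷ (182/3329) = 29961/182.
2⁷ = 128 falls short of 29961/182 but 2⁸ = 256 reaches it, so n = 8.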